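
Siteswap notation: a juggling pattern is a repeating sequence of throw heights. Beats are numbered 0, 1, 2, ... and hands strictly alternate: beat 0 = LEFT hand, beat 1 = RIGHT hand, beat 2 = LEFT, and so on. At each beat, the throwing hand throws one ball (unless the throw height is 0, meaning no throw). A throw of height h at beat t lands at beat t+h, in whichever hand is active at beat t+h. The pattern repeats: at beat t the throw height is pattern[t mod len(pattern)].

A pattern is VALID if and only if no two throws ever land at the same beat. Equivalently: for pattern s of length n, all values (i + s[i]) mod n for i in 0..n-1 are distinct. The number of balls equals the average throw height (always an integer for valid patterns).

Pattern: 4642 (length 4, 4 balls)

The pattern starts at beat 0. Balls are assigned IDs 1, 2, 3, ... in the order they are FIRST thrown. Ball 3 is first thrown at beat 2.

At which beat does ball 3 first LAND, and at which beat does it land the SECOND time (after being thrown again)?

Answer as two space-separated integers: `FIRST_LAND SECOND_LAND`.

Beat 0 (L): throw ball1 h=4 -> lands@4:L; in-air after throw: [b1@4:L]
Beat 1 (R): throw ball2 h=6 -> lands@7:R; in-air after throw: [b1@4:L b2@7:R]
Beat 2 (L): throw ball3 h=4 -> lands@6:L; in-air after throw: [b1@4:L b3@6:L b2@7:R]
Beat 3 (R): throw ball4 h=2 -> lands@5:R; in-air after throw: [b1@4:L b4@5:R b3@6:L b2@7:R]
Beat 4 (L): throw ball1 h=4 -> lands@8:L; in-air after throw: [b4@5:R b3@6:L b2@7:R b1@8:L]
Beat 5 (R): throw ball4 h=6 -> lands@11:R; in-air after throw: [b3@6:L b2@7:R b1@8:L b4@11:R]
Beat 6 (L): throw ball3 h=4 -> lands@10:L; in-air after throw: [b2@7:R b1@8:L b3@10:L b4@11:R]
Beat 7 (R): throw ball2 h=2 -> lands@9:R; in-air after throw: [b1@8:L b2@9:R b3@10:L b4@11:R]
Beat 8 (L): throw ball1 h=4 -> lands@12:L; in-air after throw: [b2@9:R b3@10:L b4@11:R b1@12:L]
Beat 9 (R): throw ball2 h=6 -> lands@15:R; in-air after throw: [b3@10:L b4@11:R b1@12:L b2@15:R]
Beat 10 (L): throw ball3 h=4 -> lands@14:L; in-air after throw: [b4@11:R b1@12:L b3@14:L b2@15:R]
Ball 3: thrown@2 h=4 -> first land @6; rethrown@6 h=4 -> second land @10

Answer: 6 10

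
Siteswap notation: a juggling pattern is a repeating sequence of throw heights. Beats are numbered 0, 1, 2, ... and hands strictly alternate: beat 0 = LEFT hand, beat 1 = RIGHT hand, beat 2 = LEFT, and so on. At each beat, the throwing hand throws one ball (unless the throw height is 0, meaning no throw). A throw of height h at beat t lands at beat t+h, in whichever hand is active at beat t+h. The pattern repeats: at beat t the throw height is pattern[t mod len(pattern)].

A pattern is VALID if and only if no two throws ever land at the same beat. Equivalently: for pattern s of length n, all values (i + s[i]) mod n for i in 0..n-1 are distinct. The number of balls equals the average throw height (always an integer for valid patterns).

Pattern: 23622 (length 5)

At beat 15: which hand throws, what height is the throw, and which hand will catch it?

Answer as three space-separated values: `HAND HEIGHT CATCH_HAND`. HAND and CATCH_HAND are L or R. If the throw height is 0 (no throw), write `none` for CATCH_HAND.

Answer: R 2 R

Derivation:
Beat 15: 15 mod 2 = 1, so hand = R
Throw height = pattern[15 mod 5] = pattern[0] = 2
Lands at beat 15+2=17, 17 mod 2 = 1, so catch hand = R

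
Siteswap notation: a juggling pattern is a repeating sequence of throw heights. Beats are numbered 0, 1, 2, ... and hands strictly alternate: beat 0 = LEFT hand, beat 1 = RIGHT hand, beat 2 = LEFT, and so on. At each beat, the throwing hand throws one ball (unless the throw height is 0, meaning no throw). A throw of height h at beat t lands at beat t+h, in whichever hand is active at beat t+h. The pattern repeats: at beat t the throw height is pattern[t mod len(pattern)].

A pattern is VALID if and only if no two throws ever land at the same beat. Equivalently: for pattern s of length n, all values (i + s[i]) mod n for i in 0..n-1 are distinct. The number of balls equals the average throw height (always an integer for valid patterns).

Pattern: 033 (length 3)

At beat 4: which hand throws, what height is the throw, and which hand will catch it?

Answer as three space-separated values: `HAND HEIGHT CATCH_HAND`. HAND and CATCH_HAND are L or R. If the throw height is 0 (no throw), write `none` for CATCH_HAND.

Answer: L 3 R

Derivation:
Beat 4: 4 mod 2 = 0, so hand = L
Throw height = pattern[4 mod 3] = pattern[1] = 3
Lands at beat 4+3=7, 7 mod 2 = 1, so catch hand = R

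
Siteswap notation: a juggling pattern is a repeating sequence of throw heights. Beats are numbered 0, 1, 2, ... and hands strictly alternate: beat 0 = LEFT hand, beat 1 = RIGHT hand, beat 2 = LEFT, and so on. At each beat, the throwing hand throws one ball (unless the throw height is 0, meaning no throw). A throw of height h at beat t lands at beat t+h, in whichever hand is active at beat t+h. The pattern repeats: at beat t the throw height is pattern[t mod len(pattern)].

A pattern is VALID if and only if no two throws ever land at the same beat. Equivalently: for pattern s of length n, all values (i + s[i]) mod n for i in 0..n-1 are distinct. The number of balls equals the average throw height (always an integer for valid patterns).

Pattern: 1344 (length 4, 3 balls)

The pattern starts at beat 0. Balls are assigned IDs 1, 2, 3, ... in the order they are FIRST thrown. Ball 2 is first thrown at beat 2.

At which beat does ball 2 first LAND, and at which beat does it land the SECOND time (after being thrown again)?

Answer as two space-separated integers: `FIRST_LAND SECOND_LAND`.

Beat 0 (L): throw ball1 h=1 -> lands@1:R; in-air after throw: [b1@1:R]
Beat 1 (R): throw ball1 h=3 -> lands@4:L; in-air after throw: [b1@4:L]
Beat 2 (L): throw ball2 h=4 -> lands@6:L; in-air after throw: [b1@4:L b2@6:L]
Beat 3 (R): throw ball3 h=4 -> lands@7:R; in-air after throw: [b1@4:L b2@6:L b3@7:R]
Beat 4 (L): throw ball1 h=1 -> lands@5:R; in-air after throw: [b1@5:R b2@6:L b3@7:R]
Beat 5 (R): throw ball1 h=3 -> lands@8:L; in-air after throw: [b2@6:L b3@7:R b1@8:L]
Beat 6 (L): throw ball2 h=4 -> lands@10:L; in-air after throw: [b3@7:R b1@8:L b2@10:L]
Beat 7 (R): throw ball3 h=4 -> lands@11:R; in-air after throw: [b1@8:L b2@10:L b3@11:R]
Beat 8 (L): throw ball1 h=1 -> lands@9:R; in-air after throw: [b1@9:R b2@10:L b3@11:R]
Beat 9 (R): throw ball1 h=3 -> lands@12:L; in-air after throw: [b2@10:L b3@11:R b1@12:L]
Beat 10 (L): throw ball2 h=4 -> lands@14:L; in-air after throw: [b3@11:R b1@12:L b2@14:L]
Ball 2: thrown@2 h=4 -> first land @6; rethrown@6 h=4 -> second land @10

Answer: 6 10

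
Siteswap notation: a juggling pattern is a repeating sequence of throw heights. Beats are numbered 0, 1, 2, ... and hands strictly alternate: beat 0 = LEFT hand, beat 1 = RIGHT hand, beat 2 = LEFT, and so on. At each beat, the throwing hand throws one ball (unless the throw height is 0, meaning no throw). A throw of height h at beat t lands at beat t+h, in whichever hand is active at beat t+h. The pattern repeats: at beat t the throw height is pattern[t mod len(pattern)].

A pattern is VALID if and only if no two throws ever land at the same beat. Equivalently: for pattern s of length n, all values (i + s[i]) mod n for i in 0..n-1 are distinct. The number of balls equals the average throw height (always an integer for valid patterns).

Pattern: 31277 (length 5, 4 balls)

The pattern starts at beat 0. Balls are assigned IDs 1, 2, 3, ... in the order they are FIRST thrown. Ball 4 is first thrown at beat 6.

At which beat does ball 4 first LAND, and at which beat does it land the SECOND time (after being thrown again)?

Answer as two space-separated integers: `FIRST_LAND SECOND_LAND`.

Answer: 7 9

Derivation:
Beat 0 (L): throw ball1 h=3 -> lands@3:R; in-air after throw: [b1@3:R]
Beat 1 (R): throw ball2 h=1 -> lands@2:L; in-air after throw: [b2@2:L b1@3:R]
Beat 2 (L): throw ball2 h=2 -> lands@4:L; in-air after throw: [b1@3:R b2@4:L]
Beat 3 (R): throw ball1 h=7 -> lands@10:L; in-air after throw: [b2@4:L b1@10:L]
Beat 4 (L): throw ball2 h=7 -> lands@11:R; in-air after throw: [b1@10:L b2@11:R]
Beat 5 (R): throw ball3 h=3 -> lands@8:L; in-air after throw: [b3@8:L b1@10:L b2@11:R]
Beat 6 (L): throw ball4 h=1 -> lands@7:R; in-air after throw: [b4@7:R b3@8:L b1@10:L b2@11:R]
Beat 7 (R): throw ball4 h=2 -> lands@9:R; in-air after throw: [b3@8:L b4@9:R b1@10:L b2@11:R]
Beat 8 (L): throw ball3 h=7 -> lands@15:R; in-air after throw: [b4@9:R b1@10:L b2@11:R b3@15:R]
Beat 9 (R): throw ball4 h=7 -> lands@16:L; in-air after throw: [b1@10:L b2@11:R b3@15:R b4@16:L]
Ball 4: thrown@6 h=1 -> first land @7; rethrown@7 h=2 -> second land @9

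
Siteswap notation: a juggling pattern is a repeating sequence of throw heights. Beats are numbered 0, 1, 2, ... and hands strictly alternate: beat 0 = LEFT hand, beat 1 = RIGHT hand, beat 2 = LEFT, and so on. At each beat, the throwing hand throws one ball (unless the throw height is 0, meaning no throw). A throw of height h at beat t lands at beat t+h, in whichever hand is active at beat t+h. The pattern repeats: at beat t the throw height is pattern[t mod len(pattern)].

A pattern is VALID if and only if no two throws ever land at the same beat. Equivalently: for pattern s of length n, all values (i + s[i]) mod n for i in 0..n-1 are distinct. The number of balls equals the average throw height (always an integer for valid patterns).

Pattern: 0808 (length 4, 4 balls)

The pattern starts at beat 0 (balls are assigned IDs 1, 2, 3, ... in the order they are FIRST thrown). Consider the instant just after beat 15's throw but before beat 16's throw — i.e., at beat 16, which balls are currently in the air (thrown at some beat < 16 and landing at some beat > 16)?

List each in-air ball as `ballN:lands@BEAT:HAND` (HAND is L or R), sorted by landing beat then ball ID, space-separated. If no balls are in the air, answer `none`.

Answer: ball1:lands@17:R ball2:lands@19:R ball3:lands@21:R ball4:lands@23:R

Derivation:
Beat 1 (R): throw ball1 h=8 -> lands@9:R; in-air after throw: [b1@9:R]
Beat 3 (R): throw ball2 h=8 -> lands@11:R; in-air after throw: [b1@9:R b2@11:R]
Beat 5 (R): throw ball3 h=8 -> lands@13:R; in-air after throw: [b1@9:R b2@11:R b3@13:R]
Beat 7 (R): throw ball4 h=8 -> lands@15:R; in-air after throw: [b1@9:R b2@11:R b3@13:R b4@15:R]
Beat 9 (R): throw ball1 h=8 -> lands@17:R; in-air after throw: [b2@11:R b3@13:R b4@15:R b1@17:R]
Beat 11 (R): throw ball2 h=8 -> lands@19:R; in-air after throw: [b3@13:R b4@15:R b1@17:R b2@19:R]
Beat 13 (R): throw ball3 h=8 -> lands@21:R; in-air after throw: [b4@15:R b1@17:R b2@19:R b3@21:R]
Beat 15 (R): throw ball4 h=8 -> lands@23:R; in-air after throw: [b1@17:R b2@19:R b3@21:R b4@23:R]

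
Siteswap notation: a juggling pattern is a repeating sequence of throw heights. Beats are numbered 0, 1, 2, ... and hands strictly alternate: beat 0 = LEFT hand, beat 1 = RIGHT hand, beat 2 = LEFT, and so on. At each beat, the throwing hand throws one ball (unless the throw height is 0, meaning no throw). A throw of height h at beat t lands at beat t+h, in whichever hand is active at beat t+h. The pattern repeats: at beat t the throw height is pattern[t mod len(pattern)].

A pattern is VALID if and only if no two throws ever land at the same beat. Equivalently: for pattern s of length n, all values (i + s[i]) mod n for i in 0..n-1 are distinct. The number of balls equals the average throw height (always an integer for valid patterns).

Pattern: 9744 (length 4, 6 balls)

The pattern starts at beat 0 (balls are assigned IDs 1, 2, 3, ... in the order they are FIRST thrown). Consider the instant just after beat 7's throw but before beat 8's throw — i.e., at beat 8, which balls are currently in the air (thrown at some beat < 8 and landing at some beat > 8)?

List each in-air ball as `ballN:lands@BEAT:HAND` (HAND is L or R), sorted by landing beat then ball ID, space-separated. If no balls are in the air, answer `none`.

Beat 0 (L): throw ball1 h=9 -> lands@9:R; in-air after throw: [b1@9:R]
Beat 1 (R): throw ball2 h=7 -> lands@8:L; in-air after throw: [b2@8:L b1@9:R]
Beat 2 (L): throw ball3 h=4 -> lands@6:L; in-air after throw: [b3@6:L b2@8:L b1@9:R]
Beat 3 (R): throw ball4 h=4 -> lands@7:R; in-air after throw: [b3@6:L b4@7:R b2@8:L b1@9:R]
Beat 4 (L): throw ball5 h=9 -> lands@13:R; in-air after throw: [b3@6:L b4@7:R b2@8:L b1@9:R b5@13:R]
Beat 5 (R): throw ball6 h=7 -> lands@12:L; in-air after throw: [b3@6:L b4@7:R b2@8:L b1@9:R b6@12:L b5@13:R]
Beat 6 (L): throw ball3 h=4 -> lands@10:L; in-air after throw: [b4@7:R b2@8:L b1@9:R b3@10:L b6@12:L b5@13:R]
Beat 7 (R): throw ball4 h=4 -> lands@11:R; in-air after throw: [b2@8:L b1@9:R b3@10:L b4@11:R b6@12:L b5@13:R]
Beat 8 (L): throw ball2 h=9 -> lands@17:R; in-air after throw: [b1@9:R b3@10:L b4@11:R b6@12:L b5@13:R b2@17:R]

Answer: ball1:lands@9:R ball3:lands@10:L ball4:lands@11:R ball6:lands@12:L ball5:lands@13:R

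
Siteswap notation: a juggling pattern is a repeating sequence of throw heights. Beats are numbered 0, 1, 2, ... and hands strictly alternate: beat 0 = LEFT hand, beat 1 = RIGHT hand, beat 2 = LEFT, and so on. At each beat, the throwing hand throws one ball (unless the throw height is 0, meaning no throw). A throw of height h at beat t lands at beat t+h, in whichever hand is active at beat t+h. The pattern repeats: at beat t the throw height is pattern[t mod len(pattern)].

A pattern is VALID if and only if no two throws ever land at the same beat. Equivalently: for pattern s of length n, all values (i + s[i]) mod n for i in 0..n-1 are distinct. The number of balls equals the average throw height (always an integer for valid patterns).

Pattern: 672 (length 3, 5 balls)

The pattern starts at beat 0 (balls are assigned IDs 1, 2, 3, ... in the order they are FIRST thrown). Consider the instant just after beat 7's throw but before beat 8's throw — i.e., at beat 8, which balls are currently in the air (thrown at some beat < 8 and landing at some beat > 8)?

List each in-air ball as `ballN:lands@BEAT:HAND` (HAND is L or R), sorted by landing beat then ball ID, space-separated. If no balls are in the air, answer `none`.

Beat 0 (L): throw ball1 h=6 -> lands@6:L; in-air after throw: [b1@6:L]
Beat 1 (R): throw ball2 h=7 -> lands@8:L; in-air after throw: [b1@6:L b2@8:L]
Beat 2 (L): throw ball3 h=2 -> lands@4:L; in-air after throw: [b3@4:L b1@6:L b2@8:L]
Beat 3 (R): throw ball4 h=6 -> lands@9:R; in-air after throw: [b3@4:L b1@6:L b2@8:L b4@9:R]
Beat 4 (L): throw ball3 h=7 -> lands@11:R; in-air after throw: [b1@6:L b2@8:L b4@9:R b3@11:R]
Beat 5 (R): throw ball5 h=2 -> lands@7:R; in-air after throw: [b1@6:L b5@7:R b2@8:L b4@9:R b3@11:R]
Beat 6 (L): throw ball1 h=6 -> lands@12:L; in-air after throw: [b5@7:R b2@8:L b4@9:R b3@11:R b1@12:L]
Beat 7 (R): throw ball5 h=7 -> lands@14:L; in-air after throw: [b2@8:L b4@9:R b3@11:R b1@12:L b5@14:L]
Beat 8 (L): throw ball2 h=2 -> lands@10:L; in-air after throw: [b4@9:R b2@10:L b3@11:R b1@12:L b5@14:L]

Answer: ball4:lands@9:R ball3:lands@11:R ball1:lands@12:L ball5:lands@14:L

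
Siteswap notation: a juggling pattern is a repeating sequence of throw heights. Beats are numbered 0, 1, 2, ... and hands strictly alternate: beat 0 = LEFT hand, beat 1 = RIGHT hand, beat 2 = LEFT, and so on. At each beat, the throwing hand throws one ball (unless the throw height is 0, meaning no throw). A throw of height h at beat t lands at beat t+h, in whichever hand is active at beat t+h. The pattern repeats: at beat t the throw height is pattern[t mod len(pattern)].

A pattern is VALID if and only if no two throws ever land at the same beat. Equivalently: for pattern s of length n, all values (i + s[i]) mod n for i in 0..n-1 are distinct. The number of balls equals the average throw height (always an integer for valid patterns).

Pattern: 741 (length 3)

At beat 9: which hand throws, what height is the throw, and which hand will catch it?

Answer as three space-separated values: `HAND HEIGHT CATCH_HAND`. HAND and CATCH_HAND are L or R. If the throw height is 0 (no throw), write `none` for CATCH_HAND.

Answer: R 7 L

Derivation:
Beat 9: 9 mod 2 = 1, so hand = R
Throw height = pattern[9 mod 3] = pattern[0] = 7
Lands at beat 9+7=16, 16 mod 2 = 0, so catch hand = L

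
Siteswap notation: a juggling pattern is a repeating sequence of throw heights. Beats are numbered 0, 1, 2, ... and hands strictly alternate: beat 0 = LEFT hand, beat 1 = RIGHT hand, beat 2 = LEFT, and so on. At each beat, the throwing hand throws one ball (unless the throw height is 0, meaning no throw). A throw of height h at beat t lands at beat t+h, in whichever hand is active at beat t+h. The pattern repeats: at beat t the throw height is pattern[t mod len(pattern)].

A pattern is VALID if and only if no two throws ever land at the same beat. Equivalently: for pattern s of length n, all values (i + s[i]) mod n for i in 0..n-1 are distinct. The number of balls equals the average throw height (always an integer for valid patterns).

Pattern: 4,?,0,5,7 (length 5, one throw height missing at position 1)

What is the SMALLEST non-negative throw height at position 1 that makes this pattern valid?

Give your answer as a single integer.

i=0: (0 + 4) mod 5 = 4
i=1: s[i]=? (unknown)
i=2: (2 + 0) mod 5 = 2
i=3: (3 + 5) mod 5 = 3
i=4: (4 + 7) mod 5 = 1
Known residues: [1, 2, 3, 4]; need a permutation of 0..4, so missing residue r = 0
Need (1 + s) mod 5 = 0; smallest s = (0 - 1) mod 5 = 4

Answer: 4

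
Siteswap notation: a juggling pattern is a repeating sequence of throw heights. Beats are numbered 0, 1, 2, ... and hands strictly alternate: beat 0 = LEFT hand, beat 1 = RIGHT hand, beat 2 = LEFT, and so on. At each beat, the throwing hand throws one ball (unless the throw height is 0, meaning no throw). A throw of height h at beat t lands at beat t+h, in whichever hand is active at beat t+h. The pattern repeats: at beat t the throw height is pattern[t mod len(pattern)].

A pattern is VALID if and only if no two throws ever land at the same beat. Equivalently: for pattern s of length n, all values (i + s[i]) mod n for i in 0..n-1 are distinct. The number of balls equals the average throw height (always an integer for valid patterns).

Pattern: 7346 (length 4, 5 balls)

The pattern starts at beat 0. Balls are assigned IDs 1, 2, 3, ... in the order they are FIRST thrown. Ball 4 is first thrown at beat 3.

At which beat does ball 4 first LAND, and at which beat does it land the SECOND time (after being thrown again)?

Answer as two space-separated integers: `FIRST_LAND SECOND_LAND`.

Beat 0 (L): throw ball1 h=7 -> lands@7:R; in-air after throw: [b1@7:R]
Beat 1 (R): throw ball2 h=3 -> lands@4:L; in-air after throw: [b2@4:L b1@7:R]
Beat 2 (L): throw ball3 h=4 -> lands@6:L; in-air after throw: [b2@4:L b3@6:L b1@7:R]
Beat 3 (R): throw ball4 h=6 -> lands@9:R; in-air after throw: [b2@4:L b3@6:L b1@7:R b4@9:R]
Beat 4 (L): throw ball2 h=7 -> lands@11:R; in-air after throw: [b3@6:L b1@7:R b4@9:R b2@11:R]
Beat 5 (R): throw ball5 h=3 -> lands@8:L; in-air after throw: [b3@6:L b1@7:R b5@8:L b4@9:R b2@11:R]
Beat 6 (L): throw ball3 h=4 -> lands@10:L; in-air after throw: [b1@7:R b5@8:L b4@9:R b3@10:L b2@11:R]
Beat 7 (R): throw ball1 h=6 -> lands@13:R; in-air after throw: [b5@8:L b4@9:R b3@10:L b2@11:R b1@13:R]
Beat 8 (L): throw ball5 h=7 -> lands@15:R; in-air after throw: [b4@9:R b3@10:L b2@11:R b1@13:R b5@15:R]
Beat 9 (R): throw ball4 h=3 -> lands@12:L; in-air after throw: [b3@10:L b2@11:R b4@12:L b1@13:R b5@15:R]
Beat 10 (L): throw ball3 h=4 -> lands@14:L; in-air after throw: [b2@11:R b4@12:L b1@13:R b3@14:L b5@15:R]
Beat 11 (R): throw ball2 h=6 -> lands@17:R; in-air after throw: [b4@12:L b1@13:R b3@14:L b5@15:R b2@17:R]
Beat 12 (L): throw ball4 h=7 -> lands@19:R; in-air after throw: [b1@13:R b3@14:L b5@15:R b2@17:R b4@19:R]
Ball 4: thrown@3 h=6 -> first land @9; rethrown@9 h=3 -> second land @12

Answer: 9 12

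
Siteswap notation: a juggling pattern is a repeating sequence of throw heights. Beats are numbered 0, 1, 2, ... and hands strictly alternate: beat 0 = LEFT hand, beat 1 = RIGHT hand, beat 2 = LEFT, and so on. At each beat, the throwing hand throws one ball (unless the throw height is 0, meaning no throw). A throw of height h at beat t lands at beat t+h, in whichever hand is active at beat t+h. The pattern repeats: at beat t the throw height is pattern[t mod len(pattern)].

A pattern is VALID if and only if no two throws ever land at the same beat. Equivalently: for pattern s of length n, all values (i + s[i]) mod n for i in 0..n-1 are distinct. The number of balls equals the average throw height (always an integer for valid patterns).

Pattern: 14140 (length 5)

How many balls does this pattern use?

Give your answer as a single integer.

Pattern = [1, 4, 1, 4, 0], length n = 5
  position 0: throw height = 1, running sum = 1
  position 1: throw height = 4, running sum = 5
  position 2: throw height = 1, running sum = 6
  position 3: throw height = 4, running sum = 10
  position 4: throw height = 0, running sum = 10
Total sum = 10; balls = sum / n = 10 / 5 = 2

Answer: 2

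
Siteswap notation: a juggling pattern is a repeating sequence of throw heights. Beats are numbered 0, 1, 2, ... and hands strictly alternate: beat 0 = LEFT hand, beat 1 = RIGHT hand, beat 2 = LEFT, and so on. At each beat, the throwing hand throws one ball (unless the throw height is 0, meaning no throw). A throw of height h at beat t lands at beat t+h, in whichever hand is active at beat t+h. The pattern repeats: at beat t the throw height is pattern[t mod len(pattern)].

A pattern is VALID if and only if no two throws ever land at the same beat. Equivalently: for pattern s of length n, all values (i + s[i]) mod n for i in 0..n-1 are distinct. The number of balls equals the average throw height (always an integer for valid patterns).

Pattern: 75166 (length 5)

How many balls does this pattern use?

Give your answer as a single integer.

Answer: 5

Derivation:
Pattern = [7, 5, 1, 6, 6], length n = 5
  position 0: throw height = 7, running sum = 7
  position 1: throw height = 5, running sum = 12
  position 2: throw height = 1, running sum = 13
  position 3: throw height = 6, running sum = 19
  position 4: throw height = 6, running sum = 25
Total sum = 25; balls = sum / n = 25 / 5 = 5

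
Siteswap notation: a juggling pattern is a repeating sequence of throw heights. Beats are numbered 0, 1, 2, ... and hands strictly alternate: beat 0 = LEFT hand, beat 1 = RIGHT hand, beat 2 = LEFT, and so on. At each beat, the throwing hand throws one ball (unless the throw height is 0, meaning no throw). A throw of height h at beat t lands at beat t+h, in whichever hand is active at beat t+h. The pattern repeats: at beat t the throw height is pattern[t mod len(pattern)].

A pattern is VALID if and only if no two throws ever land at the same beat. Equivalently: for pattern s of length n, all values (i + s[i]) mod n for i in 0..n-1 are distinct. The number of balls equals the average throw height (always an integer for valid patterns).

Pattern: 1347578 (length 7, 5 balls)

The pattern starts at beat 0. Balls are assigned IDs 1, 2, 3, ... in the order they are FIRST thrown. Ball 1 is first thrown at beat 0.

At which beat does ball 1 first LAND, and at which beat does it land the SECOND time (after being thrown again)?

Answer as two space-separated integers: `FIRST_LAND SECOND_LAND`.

Beat 0 (L): throw ball1 h=1 -> lands@1:R; in-air after throw: [b1@1:R]
Beat 1 (R): throw ball1 h=3 -> lands@4:L; in-air after throw: [b1@4:L]
Beat 2 (L): throw ball2 h=4 -> lands@6:L; in-air after throw: [b1@4:L b2@6:L]
Beat 3 (R): throw ball3 h=7 -> lands@10:L; in-air after throw: [b1@4:L b2@6:L b3@10:L]
Beat 4 (L): throw ball1 h=5 -> lands@9:R; in-air after throw: [b2@6:L b1@9:R b3@10:L]
Ball 1: thrown@0 h=1 -> first land @1; rethrown@1 h=3 -> second land @4

Answer: 1 4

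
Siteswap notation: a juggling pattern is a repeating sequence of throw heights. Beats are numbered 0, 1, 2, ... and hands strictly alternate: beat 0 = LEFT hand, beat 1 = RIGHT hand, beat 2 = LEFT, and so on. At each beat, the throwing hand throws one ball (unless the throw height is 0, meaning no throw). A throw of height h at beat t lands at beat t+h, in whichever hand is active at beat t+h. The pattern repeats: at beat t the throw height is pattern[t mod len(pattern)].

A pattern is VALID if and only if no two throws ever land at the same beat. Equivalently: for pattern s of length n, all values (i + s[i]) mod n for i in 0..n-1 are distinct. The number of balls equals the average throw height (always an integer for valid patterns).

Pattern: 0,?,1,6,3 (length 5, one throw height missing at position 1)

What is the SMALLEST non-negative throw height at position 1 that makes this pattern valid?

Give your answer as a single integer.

i=0: (0 + 0) mod 5 = 0
i=1: s[i]=? (unknown)
i=2: (2 + 1) mod 5 = 3
i=3: (3 + 6) mod 5 = 4
i=4: (4 + 3) mod 5 = 2
Known residues: [0, 2, 3, 4]; need a permutation of 0..4, so missing residue r = 1
Need (1 + s) mod 5 = 1; smallest s = (1 - 1) mod 5 = 0

Answer: 0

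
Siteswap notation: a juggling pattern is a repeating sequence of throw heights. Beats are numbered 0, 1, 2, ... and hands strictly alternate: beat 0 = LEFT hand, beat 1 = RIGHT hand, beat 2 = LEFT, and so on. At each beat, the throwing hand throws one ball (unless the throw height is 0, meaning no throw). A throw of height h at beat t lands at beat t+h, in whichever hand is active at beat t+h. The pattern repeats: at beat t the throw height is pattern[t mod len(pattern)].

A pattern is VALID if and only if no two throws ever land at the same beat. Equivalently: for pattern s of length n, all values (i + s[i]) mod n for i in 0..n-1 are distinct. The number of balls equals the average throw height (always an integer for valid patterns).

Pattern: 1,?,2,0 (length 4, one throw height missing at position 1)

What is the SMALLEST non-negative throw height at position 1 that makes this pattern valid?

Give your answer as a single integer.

Answer: 1

Derivation:
i=0: (0 + 1) mod 4 = 1
i=1: s[i]=? (unknown)
i=2: (2 + 2) mod 4 = 0
i=3: (3 + 0) mod 4 = 3
Known residues: [0, 1, 3]; need a permutation of 0..3, so missing residue r = 2
Need (1 + s) mod 4 = 2; smallest s = (2 - 1) mod 4 = 1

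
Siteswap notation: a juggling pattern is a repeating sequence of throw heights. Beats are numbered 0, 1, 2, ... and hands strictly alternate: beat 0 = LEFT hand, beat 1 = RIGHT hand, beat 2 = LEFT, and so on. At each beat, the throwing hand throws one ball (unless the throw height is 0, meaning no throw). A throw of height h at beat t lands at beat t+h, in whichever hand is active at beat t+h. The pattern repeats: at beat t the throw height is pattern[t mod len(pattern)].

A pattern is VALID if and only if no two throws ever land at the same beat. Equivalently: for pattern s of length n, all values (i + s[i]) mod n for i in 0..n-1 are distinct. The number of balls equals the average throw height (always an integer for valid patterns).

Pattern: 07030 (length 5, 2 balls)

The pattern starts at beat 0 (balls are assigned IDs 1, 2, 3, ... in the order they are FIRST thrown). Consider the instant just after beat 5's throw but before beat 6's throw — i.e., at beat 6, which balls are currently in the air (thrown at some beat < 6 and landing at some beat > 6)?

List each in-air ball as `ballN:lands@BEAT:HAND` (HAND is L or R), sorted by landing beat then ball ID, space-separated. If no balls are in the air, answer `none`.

Answer: ball1:lands@8:L

Derivation:
Beat 1 (R): throw ball1 h=7 -> lands@8:L; in-air after throw: [b1@8:L]
Beat 3 (R): throw ball2 h=3 -> lands@6:L; in-air after throw: [b2@6:L b1@8:L]
Beat 6 (L): throw ball2 h=7 -> lands@13:R; in-air after throw: [b1@8:L b2@13:R]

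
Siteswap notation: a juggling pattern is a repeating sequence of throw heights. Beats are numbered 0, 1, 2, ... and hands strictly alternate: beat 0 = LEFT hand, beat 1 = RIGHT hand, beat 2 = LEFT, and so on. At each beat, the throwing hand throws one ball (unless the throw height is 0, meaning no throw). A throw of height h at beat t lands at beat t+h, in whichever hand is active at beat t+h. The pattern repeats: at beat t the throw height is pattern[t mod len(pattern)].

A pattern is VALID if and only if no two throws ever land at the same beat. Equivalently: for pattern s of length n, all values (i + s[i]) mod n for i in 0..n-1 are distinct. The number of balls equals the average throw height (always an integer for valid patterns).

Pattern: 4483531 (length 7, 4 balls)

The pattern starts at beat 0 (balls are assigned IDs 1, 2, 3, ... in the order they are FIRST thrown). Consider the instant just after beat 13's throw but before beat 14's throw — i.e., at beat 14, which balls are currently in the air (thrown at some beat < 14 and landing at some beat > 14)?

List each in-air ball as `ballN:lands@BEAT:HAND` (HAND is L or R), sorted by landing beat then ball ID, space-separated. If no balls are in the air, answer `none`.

Beat 0 (L): throw ball1 h=4 -> lands@4:L; in-air after throw: [b1@4:L]
Beat 1 (R): throw ball2 h=4 -> lands@5:R; in-air after throw: [b1@4:L b2@5:R]
Beat 2 (L): throw ball3 h=8 -> lands@10:L; in-air after throw: [b1@4:L b2@5:R b3@10:L]
Beat 3 (R): throw ball4 h=3 -> lands@6:L; in-air after throw: [b1@4:L b2@5:R b4@6:L b3@10:L]
Beat 4 (L): throw ball1 h=5 -> lands@9:R; in-air after throw: [b2@5:R b4@6:L b1@9:R b3@10:L]
Beat 5 (R): throw ball2 h=3 -> lands@8:L; in-air after throw: [b4@6:L b2@8:L b1@9:R b3@10:L]
Beat 6 (L): throw ball4 h=1 -> lands@7:R; in-air after throw: [b4@7:R b2@8:L b1@9:R b3@10:L]
Beat 7 (R): throw ball4 h=4 -> lands@11:R; in-air after throw: [b2@8:L b1@9:R b3@10:L b4@11:R]
Beat 8 (L): throw ball2 h=4 -> lands@12:L; in-air after throw: [b1@9:R b3@10:L b4@11:R b2@12:L]
Beat 9 (R): throw ball1 h=8 -> lands@17:R; in-air after throw: [b3@10:L b4@11:R b2@12:L b1@17:R]
Beat 10 (L): throw ball3 h=3 -> lands@13:R; in-air after throw: [b4@11:R b2@12:L b3@13:R b1@17:R]
Beat 11 (R): throw ball4 h=5 -> lands@16:L; in-air after throw: [b2@12:L b3@13:R b4@16:L b1@17:R]
Beat 12 (L): throw ball2 h=3 -> lands@15:R; in-air after throw: [b3@13:R b2@15:R b4@16:L b1@17:R]
Beat 13 (R): throw ball3 h=1 -> lands@14:L; in-air after throw: [b3@14:L b2@15:R b4@16:L b1@17:R]
Beat 14 (L): throw ball3 h=4 -> lands@18:L; in-air after throw: [b2@15:R b4@16:L b1@17:R b3@18:L]

Answer: ball2:lands@15:R ball4:lands@16:L ball1:lands@17:R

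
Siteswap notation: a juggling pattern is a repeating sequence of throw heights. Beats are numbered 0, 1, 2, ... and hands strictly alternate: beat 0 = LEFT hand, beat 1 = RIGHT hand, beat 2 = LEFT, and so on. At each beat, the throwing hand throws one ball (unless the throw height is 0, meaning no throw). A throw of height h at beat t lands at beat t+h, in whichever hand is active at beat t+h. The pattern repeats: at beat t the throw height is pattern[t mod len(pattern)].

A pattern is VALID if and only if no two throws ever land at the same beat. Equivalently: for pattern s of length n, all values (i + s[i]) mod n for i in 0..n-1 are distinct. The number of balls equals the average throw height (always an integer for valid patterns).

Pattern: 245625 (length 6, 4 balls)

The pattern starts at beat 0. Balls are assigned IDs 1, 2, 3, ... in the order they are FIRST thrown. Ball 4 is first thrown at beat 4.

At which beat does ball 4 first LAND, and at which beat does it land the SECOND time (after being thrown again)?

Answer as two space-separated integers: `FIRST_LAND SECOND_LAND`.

Beat 0 (L): throw ball1 h=2 -> lands@2:L; in-air after throw: [b1@2:L]
Beat 1 (R): throw ball2 h=4 -> lands@5:R; in-air after throw: [b1@2:L b2@5:R]
Beat 2 (L): throw ball1 h=5 -> lands@7:R; in-air after throw: [b2@5:R b1@7:R]
Beat 3 (R): throw ball3 h=6 -> lands@9:R; in-air after throw: [b2@5:R b1@7:R b3@9:R]
Beat 4 (L): throw ball4 h=2 -> lands@6:L; in-air after throw: [b2@5:R b4@6:L b1@7:R b3@9:R]
Beat 5 (R): throw ball2 h=5 -> lands@10:L; in-air after throw: [b4@6:L b1@7:R b3@9:R b2@10:L]
Beat 6 (L): throw ball4 h=2 -> lands@8:L; in-air after throw: [b1@7:R b4@8:L b3@9:R b2@10:L]
Beat 7 (R): throw ball1 h=4 -> lands@11:R; in-air after throw: [b4@8:L b3@9:R b2@10:L b1@11:R]
Beat 8 (L): throw ball4 h=5 -> lands@13:R; in-air after throw: [b3@9:R b2@10:L b1@11:R b4@13:R]
Ball 4: thrown@4 h=2 -> first land @6; rethrown@6 h=2 -> second land @8

Answer: 6 8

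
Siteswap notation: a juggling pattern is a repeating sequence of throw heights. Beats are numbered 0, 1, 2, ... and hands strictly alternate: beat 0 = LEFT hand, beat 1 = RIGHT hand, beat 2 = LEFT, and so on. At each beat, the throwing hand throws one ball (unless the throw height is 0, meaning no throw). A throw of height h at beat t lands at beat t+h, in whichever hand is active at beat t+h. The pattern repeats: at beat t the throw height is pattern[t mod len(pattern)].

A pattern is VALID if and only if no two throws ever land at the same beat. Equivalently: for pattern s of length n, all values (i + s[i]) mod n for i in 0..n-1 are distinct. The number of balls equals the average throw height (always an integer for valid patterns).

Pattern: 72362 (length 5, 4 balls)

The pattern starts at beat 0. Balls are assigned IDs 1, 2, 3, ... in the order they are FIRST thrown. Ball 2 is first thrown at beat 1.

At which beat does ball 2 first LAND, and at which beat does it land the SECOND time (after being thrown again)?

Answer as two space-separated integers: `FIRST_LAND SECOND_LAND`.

Answer: 3 9

Derivation:
Beat 0 (L): throw ball1 h=7 -> lands@7:R; in-air after throw: [b1@7:R]
Beat 1 (R): throw ball2 h=2 -> lands@3:R; in-air after throw: [b2@3:R b1@7:R]
Beat 2 (L): throw ball3 h=3 -> lands@5:R; in-air after throw: [b2@3:R b3@5:R b1@7:R]
Beat 3 (R): throw ball2 h=6 -> lands@9:R; in-air after throw: [b3@5:R b1@7:R b2@9:R]
Beat 4 (L): throw ball4 h=2 -> lands@6:L; in-air after throw: [b3@5:R b4@6:L b1@7:R b2@9:R]
Beat 5 (R): throw ball3 h=7 -> lands@12:L; in-air after throw: [b4@6:L b1@7:R b2@9:R b3@12:L]
Beat 6 (L): throw ball4 h=2 -> lands@8:L; in-air after throw: [b1@7:R b4@8:L b2@9:R b3@12:L]
Beat 7 (R): throw ball1 h=3 -> lands@10:L; in-air after throw: [b4@8:L b2@9:R b1@10:L b3@12:L]
Beat 8 (L): throw ball4 h=6 -> lands@14:L; in-air after throw: [b2@9:R b1@10:L b3@12:L b4@14:L]
Beat 9 (R): throw ball2 h=2 -> lands@11:R; in-air after throw: [b1@10:L b2@11:R b3@12:L b4@14:L]
Ball 2: thrown@1 h=2 -> first land @3; rethrown@3 h=6 -> second land @9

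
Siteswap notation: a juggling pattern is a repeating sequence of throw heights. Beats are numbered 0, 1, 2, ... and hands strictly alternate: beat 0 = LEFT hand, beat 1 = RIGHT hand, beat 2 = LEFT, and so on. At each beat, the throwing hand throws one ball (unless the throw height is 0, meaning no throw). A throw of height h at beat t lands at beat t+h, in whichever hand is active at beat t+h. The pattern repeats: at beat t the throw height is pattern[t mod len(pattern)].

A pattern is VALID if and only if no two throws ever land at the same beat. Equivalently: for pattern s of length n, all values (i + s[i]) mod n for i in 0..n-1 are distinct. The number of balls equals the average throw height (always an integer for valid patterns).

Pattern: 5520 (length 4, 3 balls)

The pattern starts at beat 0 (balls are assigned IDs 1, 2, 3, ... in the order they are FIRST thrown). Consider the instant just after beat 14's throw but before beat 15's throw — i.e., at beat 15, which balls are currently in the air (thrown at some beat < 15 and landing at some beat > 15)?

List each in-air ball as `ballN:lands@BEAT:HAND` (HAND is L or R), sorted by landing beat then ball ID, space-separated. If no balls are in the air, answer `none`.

Answer: ball3:lands@16:L ball1:lands@17:R ball2:lands@18:L

Derivation:
Beat 0 (L): throw ball1 h=5 -> lands@5:R; in-air after throw: [b1@5:R]
Beat 1 (R): throw ball2 h=5 -> lands@6:L; in-air after throw: [b1@5:R b2@6:L]
Beat 2 (L): throw ball3 h=2 -> lands@4:L; in-air after throw: [b3@4:L b1@5:R b2@6:L]
Beat 4 (L): throw ball3 h=5 -> lands@9:R; in-air after throw: [b1@5:R b2@6:L b3@9:R]
Beat 5 (R): throw ball1 h=5 -> lands@10:L; in-air after throw: [b2@6:L b3@9:R b1@10:L]
Beat 6 (L): throw ball2 h=2 -> lands@8:L; in-air after throw: [b2@8:L b3@9:R b1@10:L]
Beat 8 (L): throw ball2 h=5 -> lands@13:R; in-air after throw: [b3@9:R b1@10:L b2@13:R]
Beat 9 (R): throw ball3 h=5 -> lands@14:L; in-air after throw: [b1@10:L b2@13:R b3@14:L]
Beat 10 (L): throw ball1 h=2 -> lands@12:L; in-air after throw: [b1@12:L b2@13:R b3@14:L]
Beat 12 (L): throw ball1 h=5 -> lands@17:R; in-air after throw: [b2@13:R b3@14:L b1@17:R]
Beat 13 (R): throw ball2 h=5 -> lands@18:L; in-air after throw: [b3@14:L b1@17:R b2@18:L]
Beat 14 (L): throw ball3 h=2 -> lands@16:L; in-air after throw: [b3@16:L b1@17:R b2@18:L]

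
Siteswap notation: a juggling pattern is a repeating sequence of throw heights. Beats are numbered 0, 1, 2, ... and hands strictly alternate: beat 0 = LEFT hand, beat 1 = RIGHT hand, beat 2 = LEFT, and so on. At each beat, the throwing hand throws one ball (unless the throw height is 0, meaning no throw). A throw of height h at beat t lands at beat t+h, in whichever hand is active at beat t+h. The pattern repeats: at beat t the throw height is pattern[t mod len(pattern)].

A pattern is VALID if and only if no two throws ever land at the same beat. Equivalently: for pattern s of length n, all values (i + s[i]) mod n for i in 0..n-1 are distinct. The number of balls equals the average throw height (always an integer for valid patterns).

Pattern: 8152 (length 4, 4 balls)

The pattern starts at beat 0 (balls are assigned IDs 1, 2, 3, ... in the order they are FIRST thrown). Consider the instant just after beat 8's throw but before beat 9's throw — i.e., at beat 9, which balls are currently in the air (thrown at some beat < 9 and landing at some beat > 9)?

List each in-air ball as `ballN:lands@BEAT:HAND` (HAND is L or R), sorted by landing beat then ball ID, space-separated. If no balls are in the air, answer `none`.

Beat 0 (L): throw ball1 h=8 -> lands@8:L; in-air after throw: [b1@8:L]
Beat 1 (R): throw ball2 h=1 -> lands@2:L; in-air after throw: [b2@2:L b1@8:L]
Beat 2 (L): throw ball2 h=5 -> lands@7:R; in-air after throw: [b2@7:R b1@8:L]
Beat 3 (R): throw ball3 h=2 -> lands@5:R; in-air after throw: [b3@5:R b2@7:R b1@8:L]
Beat 4 (L): throw ball4 h=8 -> lands@12:L; in-air after throw: [b3@5:R b2@7:R b1@8:L b4@12:L]
Beat 5 (R): throw ball3 h=1 -> lands@6:L; in-air after throw: [b3@6:L b2@7:R b1@8:L b4@12:L]
Beat 6 (L): throw ball3 h=5 -> lands@11:R; in-air after throw: [b2@7:R b1@8:L b3@11:R b4@12:L]
Beat 7 (R): throw ball2 h=2 -> lands@9:R; in-air after throw: [b1@8:L b2@9:R b3@11:R b4@12:L]
Beat 8 (L): throw ball1 h=8 -> lands@16:L; in-air after throw: [b2@9:R b3@11:R b4@12:L b1@16:L]
Beat 9 (R): throw ball2 h=1 -> lands@10:L; in-air after throw: [b2@10:L b3@11:R b4@12:L b1@16:L]

Answer: ball3:lands@11:R ball4:lands@12:L ball1:lands@16:L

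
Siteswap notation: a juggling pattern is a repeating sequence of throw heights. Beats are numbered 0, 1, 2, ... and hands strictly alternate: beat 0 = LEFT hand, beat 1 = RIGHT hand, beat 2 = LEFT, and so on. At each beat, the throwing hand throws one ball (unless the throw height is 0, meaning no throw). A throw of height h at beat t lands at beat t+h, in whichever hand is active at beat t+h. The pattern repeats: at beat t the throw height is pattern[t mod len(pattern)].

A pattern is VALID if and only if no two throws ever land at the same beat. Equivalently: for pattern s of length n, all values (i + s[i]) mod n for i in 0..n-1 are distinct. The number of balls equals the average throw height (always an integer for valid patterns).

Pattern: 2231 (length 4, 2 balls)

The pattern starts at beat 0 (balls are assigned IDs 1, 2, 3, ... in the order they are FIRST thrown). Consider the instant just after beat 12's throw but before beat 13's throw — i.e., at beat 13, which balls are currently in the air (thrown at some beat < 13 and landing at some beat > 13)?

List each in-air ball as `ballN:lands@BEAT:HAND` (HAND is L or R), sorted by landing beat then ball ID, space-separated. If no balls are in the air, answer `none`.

Answer: ball2:lands@14:L

Derivation:
Beat 0 (L): throw ball1 h=2 -> lands@2:L; in-air after throw: [b1@2:L]
Beat 1 (R): throw ball2 h=2 -> lands@3:R; in-air after throw: [b1@2:L b2@3:R]
Beat 2 (L): throw ball1 h=3 -> lands@5:R; in-air after throw: [b2@3:R b1@5:R]
Beat 3 (R): throw ball2 h=1 -> lands@4:L; in-air after throw: [b2@4:L b1@5:R]
Beat 4 (L): throw ball2 h=2 -> lands@6:L; in-air after throw: [b1@5:R b2@6:L]
Beat 5 (R): throw ball1 h=2 -> lands@7:R; in-air after throw: [b2@6:L b1@7:R]
Beat 6 (L): throw ball2 h=3 -> lands@9:R; in-air after throw: [b1@7:R b2@9:R]
Beat 7 (R): throw ball1 h=1 -> lands@8:L; in-air after throw: [b1@8:L b2@9:R]
Beat 8 (L): throw ball1 h=2 -> lands@10:L; in-air after throw: [b2@9:R b1@10:L]
Beat 9 (R): throw ball2 h=2 -> lands@11:R; in-air after throw: [b1@10:L b2@11:R]
Beat 10 (L): throw ball1 h=3 -> lands@13:R; in-air after throw: [b2@11:R b1@13:R]
Beat 11 (R): throw ball2 h=1 -> lands@12:L; in-air after throw: [b2@12:L b1@13:R]
Beat 12 (L): throw ball2 h=2 -> lands@14:L; in-air after throw: [b1@13:R b2@14:L]
Beat 13 (R): throw ball1 h=2 -> lands@15:R; in-air after throw: [b2@14:L b1@15:R]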